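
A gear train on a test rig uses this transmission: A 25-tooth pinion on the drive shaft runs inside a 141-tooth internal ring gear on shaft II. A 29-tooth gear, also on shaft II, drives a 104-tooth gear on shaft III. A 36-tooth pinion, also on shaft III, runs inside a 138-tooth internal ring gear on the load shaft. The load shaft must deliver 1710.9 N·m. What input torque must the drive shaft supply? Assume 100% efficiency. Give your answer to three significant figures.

Overall ratio R = 5.64 × 3.5862 × 3.8333 = 77.534.
Input torque = output torque / R = 1710.9 / 77.534 = 22.067 N·m.

22.1 N·m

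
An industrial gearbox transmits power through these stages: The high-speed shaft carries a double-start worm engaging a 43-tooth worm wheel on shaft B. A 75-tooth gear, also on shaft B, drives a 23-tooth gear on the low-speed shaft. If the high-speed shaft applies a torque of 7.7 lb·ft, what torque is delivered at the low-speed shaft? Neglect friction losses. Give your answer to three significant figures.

50.8 lb·ft

After the worm (43/2): 7.7 × 21.5 = 165.55 lb·ft
After the gear mesh (23/75): 165.55 × 0.30667 = 50.769 lb·ft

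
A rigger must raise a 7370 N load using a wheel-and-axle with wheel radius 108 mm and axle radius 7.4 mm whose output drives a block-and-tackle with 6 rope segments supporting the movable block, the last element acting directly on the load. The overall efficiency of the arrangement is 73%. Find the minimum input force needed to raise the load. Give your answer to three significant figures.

Wheel-and-axle MA = R/r = 108/7.4 = 14.595.
Block-and-tackle MA = number of supporting rope parts = 6.
Combined ideal MA = 14.595 × 6 = 87.568.
Actual MA = 87.568 × 0.73 = 63.924.
Effort = load / actual MA = 7370 / 63.924 = 115.29 N.

115 N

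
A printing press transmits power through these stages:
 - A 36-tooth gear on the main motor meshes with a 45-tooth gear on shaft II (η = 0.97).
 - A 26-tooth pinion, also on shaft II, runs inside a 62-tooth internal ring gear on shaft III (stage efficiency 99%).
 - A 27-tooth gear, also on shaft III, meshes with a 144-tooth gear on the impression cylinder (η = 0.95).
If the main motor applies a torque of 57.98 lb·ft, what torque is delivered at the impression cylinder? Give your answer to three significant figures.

841 lb·ft

gear mesh 45/36 = 1.25 → τ = 57.98·1.25·0.97 = 70.301 lb·ft
internal gear 62/26 = 2.3846 → τ = 70.301·2.3846·0.99 = 165.96 lb·ft
gear mesh 144/27 = 5.3333 → τ = 165.96·5.3333·0.95 = 840.88 lb·ft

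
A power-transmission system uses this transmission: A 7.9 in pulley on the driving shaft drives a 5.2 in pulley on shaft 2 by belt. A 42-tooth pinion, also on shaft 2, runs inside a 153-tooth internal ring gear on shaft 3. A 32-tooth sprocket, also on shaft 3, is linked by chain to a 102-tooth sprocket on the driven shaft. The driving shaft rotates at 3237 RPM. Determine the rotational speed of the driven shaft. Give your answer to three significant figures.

belt 5.2/7.9 = 0.65823 → 3237/0.65823 = 4917.8 RPM
internal gear 153/42 = 3.6429 → 4917.8/3.6429 = 1350 RPM
chain 102/32 = 3.1875 → 1350/3.1875 = 423.52 RPM

424 RPM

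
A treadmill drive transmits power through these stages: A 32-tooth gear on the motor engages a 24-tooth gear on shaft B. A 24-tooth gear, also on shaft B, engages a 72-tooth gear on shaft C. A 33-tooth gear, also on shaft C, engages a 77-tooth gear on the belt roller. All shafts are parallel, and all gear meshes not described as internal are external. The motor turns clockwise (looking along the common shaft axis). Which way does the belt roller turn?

the motor → shaft B: external mesh, 1 reversal → CCW.
shaft B → shaft C: external mesh, 1 reversal → CW.
shaft C → the belt roller: external mesh, 1 reversal → CCW.
3 reversals in total — an odd number — so the belt roller turns opposite to the motor.

counterclockwise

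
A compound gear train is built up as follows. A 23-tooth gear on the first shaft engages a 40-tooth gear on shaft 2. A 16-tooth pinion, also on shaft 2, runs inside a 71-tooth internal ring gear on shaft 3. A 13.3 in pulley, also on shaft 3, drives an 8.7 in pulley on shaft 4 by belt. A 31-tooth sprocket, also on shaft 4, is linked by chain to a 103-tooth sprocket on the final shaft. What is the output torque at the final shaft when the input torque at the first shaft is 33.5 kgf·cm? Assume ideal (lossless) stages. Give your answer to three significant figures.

Gear mesh: ratio = 40/23 = 1.7391; torque at shaft 2 = 33.5 × 1.7391 = 58.261 kgf·cm.
Internal gear: ratio = 71/16 = 4.4375; torque at shaft 3 = 58.261 × 4.4375 = 258.53 kgf·cm.
Belt: ratio = 8.7/13.3 = 0.65414; torque at shaft 4 = 258.53 × 0.65414 = 169.12 kgf·cm.
Chain: ratio = 103/31 = 3.3226; torque at the final shaft = 169.12 × 3.3226 = 561.9 kgf·cm.

562 kgf·cm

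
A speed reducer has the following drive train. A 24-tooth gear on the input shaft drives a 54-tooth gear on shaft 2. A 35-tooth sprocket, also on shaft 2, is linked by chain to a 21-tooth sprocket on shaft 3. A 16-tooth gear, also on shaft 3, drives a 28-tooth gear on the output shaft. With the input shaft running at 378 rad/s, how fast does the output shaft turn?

Gear mesh: ratio = 54/24 = 2.25, so shaft 2 turns at 378 / 2.25 = 168 rad/s.
Chain: ratio = 21/35 = 0.6, so shaft 3 turns at 168 / 0.6 = 280 rad/s.
Gear mesh: ratio = 28/16 = 1.75, so the output shaft turns at 280 / 1.75 = 160 rad/s.

160 rad/s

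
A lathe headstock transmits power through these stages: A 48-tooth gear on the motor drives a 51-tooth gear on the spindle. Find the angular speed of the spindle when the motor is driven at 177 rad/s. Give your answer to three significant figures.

167 rad/s

Gear mesh: ratio = 51/48 = 1.0625, so the spindle turns at 177 / 1.0625 = 166.59 rad/s.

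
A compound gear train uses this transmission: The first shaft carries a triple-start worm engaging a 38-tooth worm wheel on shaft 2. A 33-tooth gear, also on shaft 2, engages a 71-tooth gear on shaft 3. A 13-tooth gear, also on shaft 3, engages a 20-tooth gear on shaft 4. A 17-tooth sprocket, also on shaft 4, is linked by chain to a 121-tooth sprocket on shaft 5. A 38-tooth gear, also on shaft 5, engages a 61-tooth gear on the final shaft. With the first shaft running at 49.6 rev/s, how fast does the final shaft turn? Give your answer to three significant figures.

0.104 rev/s

the first shaft → shaft 2 (worm, 38/3): 49.6 ÷ 12.667 = 3.9158 rev/s
shaft 2 → shaft 3 (gear mesh, 71/33): 3.9158 ÷ 2.1515 = 1.82 rev/s
shaft 3 → shaft 4 (gear mesh, 20/13): 1.82 ÷ 1.5385 = 1.183 rev/s
shaft 4 → shaft 5 (chain, 121/17): 1.183 ÷ 7.1176 = 0.16621 rev/s
shaft 5 → the final shaft (gear mesh, 61/38): 0.16621 ÷ 1.6053 = 0.10354 rev/s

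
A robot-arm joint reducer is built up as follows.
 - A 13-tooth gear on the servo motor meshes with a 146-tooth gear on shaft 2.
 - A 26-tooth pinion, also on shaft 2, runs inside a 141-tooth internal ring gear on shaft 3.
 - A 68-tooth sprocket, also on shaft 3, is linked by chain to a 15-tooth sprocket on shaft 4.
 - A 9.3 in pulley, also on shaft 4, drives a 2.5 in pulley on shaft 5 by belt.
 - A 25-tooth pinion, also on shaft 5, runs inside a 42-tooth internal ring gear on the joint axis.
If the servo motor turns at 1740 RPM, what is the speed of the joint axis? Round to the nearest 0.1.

286.8 RPM

the servo motor → shaft 2 (gear mesh, 146/13): 1740 ÷ 11.231 = 154.93 RPM
shaft 2 → shaft 3 (internal gear, 141/26): 154.93 ÷ 5.4231 = 28.569 RPM
shaft 3 → shaft 4 (chain, 15/68): 28.569 ÷ 0.22059 = 129.51 RPM
shaft 4 → shaft 5 (belt, 2.5/9.3): 129.51 ÷ 0.26882 = 481.79 RPM
shaft 5 → the joint axis (internal gear, 42/25): 481.79 ÷ 1.68 = 286.78 RPM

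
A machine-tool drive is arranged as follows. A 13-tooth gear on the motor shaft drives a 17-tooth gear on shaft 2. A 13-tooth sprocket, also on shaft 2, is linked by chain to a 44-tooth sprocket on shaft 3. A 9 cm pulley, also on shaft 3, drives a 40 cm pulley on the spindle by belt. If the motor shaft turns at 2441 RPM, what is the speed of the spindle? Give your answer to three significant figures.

gear mesh 17/13 = 1.3077 → 2441/1.3077 = 1866.6 RPM
chain 44/13 = 3.3846 → 1866.6/3.3846 = 551.51 RPM
belt 40/9 = 4.4444 → 551.51/4.4444 = 124.09 RPM

124 RPM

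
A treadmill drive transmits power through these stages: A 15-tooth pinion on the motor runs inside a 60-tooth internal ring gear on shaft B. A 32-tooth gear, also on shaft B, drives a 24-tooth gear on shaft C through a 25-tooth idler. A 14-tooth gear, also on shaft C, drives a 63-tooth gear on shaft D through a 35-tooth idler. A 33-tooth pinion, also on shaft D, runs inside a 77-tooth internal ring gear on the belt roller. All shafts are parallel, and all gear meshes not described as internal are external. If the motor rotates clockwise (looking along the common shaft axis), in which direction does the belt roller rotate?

the motor → shaft B: internal mesh, same direction → CW.
shaft B → shaft C: driver → idler → driven is 2 external meshes, 2 reversals → CW.
shaft C → shaft D: driver → idler → driven is 2 external meshes, 2 reversals → CW.
shaft D → the belt roller: internal mesh, same direction → CW.
4 reversals in total — an even number — so the belt roller turns the same way as the motor.

clockwise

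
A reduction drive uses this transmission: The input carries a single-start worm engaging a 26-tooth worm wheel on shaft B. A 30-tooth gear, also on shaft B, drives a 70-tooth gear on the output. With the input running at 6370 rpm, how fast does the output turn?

105 rpm

worm 26/1 = 26 → 6370/26 = 245 rpm
gear mesh 70/30 = 2.3333 → 245/2.3333 = 105 rpm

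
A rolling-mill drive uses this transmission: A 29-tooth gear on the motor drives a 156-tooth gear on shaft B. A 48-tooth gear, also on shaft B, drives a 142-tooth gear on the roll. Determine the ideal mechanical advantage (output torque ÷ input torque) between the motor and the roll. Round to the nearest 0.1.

15.9

Each stage contributes driven/driver: gear mesh 156/29 = 5.3793, gear mesh 142/48 = 2.9583.
Overall: 5.3793 × 2.9583 = 15.914.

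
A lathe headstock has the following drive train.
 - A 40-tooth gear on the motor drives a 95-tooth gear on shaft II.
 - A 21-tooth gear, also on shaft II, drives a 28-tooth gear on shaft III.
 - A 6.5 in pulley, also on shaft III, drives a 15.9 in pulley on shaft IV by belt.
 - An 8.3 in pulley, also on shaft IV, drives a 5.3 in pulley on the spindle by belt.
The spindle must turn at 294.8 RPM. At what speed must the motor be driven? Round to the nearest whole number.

Overall ratio R = 2.375 × 1.3333 × 2.4462 × 0.63855 = 4.9463.
Required input speed = output speed × R = 294.8 × 4.9463 = 1458.2 RPM.

1458 RPM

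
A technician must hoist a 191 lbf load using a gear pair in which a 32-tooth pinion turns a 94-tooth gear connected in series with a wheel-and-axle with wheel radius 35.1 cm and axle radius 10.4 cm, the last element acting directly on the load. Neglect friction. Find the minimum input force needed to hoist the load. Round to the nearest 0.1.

Gear pair MA = 94/32 = 2.9375.
Wheel-and-axle MA = R/r = 35.1/10.4 = 3.375.
Combined ideal MA = 2.9375 × 3.375 = 9.9141.
Effort = load / MA = 191 / 9.9141 = 19.266 lbf.

19.3 lbf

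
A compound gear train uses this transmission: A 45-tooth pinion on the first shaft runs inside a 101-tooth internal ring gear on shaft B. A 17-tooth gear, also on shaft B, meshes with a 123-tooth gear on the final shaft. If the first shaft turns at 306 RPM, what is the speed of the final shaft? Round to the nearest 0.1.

18.8 RPM

Internal gear: ratio = 101/45 = 2.2444, so shaft B turns at 306 / 2.2444 = 136.34 RPM.
Gear mesh: ratio = 123/17 = 7.2353, so the final shaft turns at 136.34 / 7.2353 = 18.843 RPM.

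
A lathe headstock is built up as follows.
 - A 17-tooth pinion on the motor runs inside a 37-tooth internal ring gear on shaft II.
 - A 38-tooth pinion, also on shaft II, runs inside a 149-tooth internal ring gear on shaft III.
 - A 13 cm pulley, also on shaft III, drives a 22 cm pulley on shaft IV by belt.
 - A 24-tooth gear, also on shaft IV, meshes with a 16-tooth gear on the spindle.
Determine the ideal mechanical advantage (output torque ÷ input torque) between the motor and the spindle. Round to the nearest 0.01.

9.63

Each stage contributes driven/driver: internal gear 37/17 = 2.1765, internal gear 149/38 = 3.9211, belt 22/13 = 1.6923, gear mesh 16/24 = 0.66667.
Overall: 2.1765 × 3.9211 × 1.6923 × 0.66667 = 9.6282.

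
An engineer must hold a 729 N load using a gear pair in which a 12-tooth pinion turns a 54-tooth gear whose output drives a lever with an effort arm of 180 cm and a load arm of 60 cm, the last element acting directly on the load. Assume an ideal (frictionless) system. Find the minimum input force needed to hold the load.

Gear pair MA = 54/12 = 4.5.
Lever MA = effort arm / load arm = 180/60 = 3.
Combined ideal MA = 4.5 × 3 = 13.5.
Effort = load / MA = 729 / 13.5 = 54 N.

54 N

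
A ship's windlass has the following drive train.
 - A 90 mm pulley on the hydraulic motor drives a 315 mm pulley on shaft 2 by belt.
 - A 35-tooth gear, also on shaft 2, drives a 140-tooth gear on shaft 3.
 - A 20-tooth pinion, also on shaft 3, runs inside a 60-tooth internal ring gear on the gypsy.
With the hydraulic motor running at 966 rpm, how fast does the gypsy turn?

belt 315/90 = 3.5 → 966/3.5 = 276 rpm
gear mesh 140/35 = 4 → 276/4 = 69 rpm
internal gear 60/20 = 3 → 69/3 = 23 rpm

23 rpm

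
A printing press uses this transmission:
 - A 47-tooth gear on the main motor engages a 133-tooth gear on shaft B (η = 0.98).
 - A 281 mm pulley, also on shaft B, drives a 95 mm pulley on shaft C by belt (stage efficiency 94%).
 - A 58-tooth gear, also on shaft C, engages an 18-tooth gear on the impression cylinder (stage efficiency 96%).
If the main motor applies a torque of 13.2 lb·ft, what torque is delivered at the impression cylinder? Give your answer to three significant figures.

After the gear mesh (133/47): 13.2 × 2.8298 × 0.98 = 36.606 lb·ft
After the belt (95/281): 36.606 × 0.33808 × 0.94 = 11.633 lb·ft
After the gear mesh (18/58): 11.633 × 0.31034 × 0.96 = 3.4659 lb·ft

3.47 lb·ft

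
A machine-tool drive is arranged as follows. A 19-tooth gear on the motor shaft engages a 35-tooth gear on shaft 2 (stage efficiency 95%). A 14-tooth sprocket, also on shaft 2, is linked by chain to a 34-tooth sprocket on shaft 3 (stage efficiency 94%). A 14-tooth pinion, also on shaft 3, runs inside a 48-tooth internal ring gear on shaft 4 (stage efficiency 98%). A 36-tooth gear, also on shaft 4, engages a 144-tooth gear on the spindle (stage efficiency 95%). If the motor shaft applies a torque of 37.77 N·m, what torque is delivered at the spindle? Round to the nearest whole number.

1927 N·m

After the gear mesh (35/19): 37.77 × 1.8421 × 0.95 = 66.097 N·m
After the chain (34/14): 66.097 × 2.4286 × 0.94 = 150.89 N·m
After the internal gear (48/14): 150.89 × 3.4286 × 0.98 = 506.99 N·m
After the gear mesh (144/36): 506.99 × 4 × 0.95 = 1926.6 N·m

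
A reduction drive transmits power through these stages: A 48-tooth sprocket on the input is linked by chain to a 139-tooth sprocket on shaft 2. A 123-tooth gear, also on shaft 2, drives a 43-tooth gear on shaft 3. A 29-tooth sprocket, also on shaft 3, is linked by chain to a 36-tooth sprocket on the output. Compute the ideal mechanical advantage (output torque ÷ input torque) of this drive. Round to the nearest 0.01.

Each stage contributes driven/driver: chain 139/48 = 2.8958, gear mesh 43/123 = 0.34959, chain 36/29 = 1.2414.
Overall: 2.8958 × 0.34959 × 1.2414 = 1.2567.

1.26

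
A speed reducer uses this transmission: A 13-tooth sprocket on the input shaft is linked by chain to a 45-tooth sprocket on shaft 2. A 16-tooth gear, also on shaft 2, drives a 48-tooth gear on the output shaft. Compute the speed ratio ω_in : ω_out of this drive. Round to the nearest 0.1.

Each stage contributes driven/driver: chain 45/13 = 3.4615, gear mesh 48/16 = 3.
Overall: 3.4615 × 3 = 10.385.

10.4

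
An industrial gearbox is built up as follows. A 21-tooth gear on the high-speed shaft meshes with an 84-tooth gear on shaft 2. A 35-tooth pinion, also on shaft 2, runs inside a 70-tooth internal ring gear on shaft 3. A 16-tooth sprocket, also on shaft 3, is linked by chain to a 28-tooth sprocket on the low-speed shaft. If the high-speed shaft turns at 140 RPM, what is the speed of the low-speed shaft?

Gear mesh: ratio = 84/21 = 4, so shaft 2 turns at 140 / 4 = 35 RPM.
Internal gear: ratio = 70/35 = 2, so shaft 3 turns at 35 / 2 = 17.5 RPM.
Chain: ratio = 28/16 = 1.75, so the low-speed shaft turns at 17.5 / 1.75 = 10 RPM.

10 RPM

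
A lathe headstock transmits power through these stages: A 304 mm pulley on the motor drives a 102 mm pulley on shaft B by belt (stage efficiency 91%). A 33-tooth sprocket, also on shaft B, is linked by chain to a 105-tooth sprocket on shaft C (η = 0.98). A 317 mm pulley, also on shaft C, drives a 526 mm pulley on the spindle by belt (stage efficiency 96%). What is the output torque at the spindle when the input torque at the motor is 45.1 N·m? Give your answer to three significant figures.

68.4 N·m

Belt: ratio = 102/304 = 0.33553; torque at shaft B = 45.1 × 0.33553 × 0.91 = 13.77 N·m.
Chain: ratio = 105/33 = 3.1818; torque at shaft C = 13.77 × 3.1818 × 0.98 = 42.938 N·m.
Belt: ratio = 526/317 = 1.6593; torque at the spindle = 42.938 × 1.6593 × 0.96 = 68.398 N·m.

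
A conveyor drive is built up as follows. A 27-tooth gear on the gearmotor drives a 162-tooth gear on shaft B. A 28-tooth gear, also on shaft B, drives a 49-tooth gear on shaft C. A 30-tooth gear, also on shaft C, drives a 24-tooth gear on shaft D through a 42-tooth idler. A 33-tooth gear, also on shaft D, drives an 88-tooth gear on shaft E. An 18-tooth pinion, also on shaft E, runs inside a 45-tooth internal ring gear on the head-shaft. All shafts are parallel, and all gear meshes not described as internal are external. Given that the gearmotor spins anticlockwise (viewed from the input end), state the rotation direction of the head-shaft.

clockwise

the gearmotor → shaft B: external mesh, 1 reversal → CW.
shaft B → shaft C: external mesh, 1 reversal → CCW.
shaft C → shaft D: driver → idler → driven is 2 external meshes, 2 reversals → CCW.
shaft D → shaft E: external mesh, 1 reversal → CW.
shaft E → the head-shaft: internal mesh, same direction → CW.
5 reversals in total — an odd number — so the head-shaft turns opposite to the gearmotor.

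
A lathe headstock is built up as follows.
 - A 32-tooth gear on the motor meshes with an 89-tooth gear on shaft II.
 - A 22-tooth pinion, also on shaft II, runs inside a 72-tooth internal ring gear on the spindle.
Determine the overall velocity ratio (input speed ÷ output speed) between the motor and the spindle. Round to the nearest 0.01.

9.10

Each stage contributes driven/driver: gear mesh 89/32 = 2.7812, internal gear 72/22 = 3.2727.
Overall: 2.7812 × 3.2727 = 9.1023.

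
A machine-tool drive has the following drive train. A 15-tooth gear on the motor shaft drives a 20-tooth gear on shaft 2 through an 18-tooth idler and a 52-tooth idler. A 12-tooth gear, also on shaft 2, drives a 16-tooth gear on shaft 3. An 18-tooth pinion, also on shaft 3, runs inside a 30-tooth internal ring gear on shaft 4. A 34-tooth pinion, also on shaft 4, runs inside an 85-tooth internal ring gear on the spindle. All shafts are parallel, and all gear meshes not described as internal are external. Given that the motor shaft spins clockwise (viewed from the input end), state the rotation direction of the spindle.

the motor shaft → shaft 2: driver → idler → idler → driven is 3 external meshes, 3 reversals → CCW.
shaft 2 → shaft 3: external mesh, 1 reversal → CW.
shaft 3 → shaft 4: internal mesh, same direction → CW.
shaft 4 → the spindle: internal mesh, same direction → CW.
4 reversals in total — an even number — so the spindle turns the same way as the motor shaft.

clockwise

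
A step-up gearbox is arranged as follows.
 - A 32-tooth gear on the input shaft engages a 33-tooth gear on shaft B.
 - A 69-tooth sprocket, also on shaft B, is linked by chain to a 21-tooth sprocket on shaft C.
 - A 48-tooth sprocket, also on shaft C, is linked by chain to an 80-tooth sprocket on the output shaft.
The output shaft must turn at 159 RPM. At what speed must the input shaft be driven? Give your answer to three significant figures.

83.2 RPM

Overall ratio R = 1.0312 × 0.30435 × 1.6667 = 0.5231.
Required input speed = output speed × R = 159 × 0.5231 = 83.173 RPM.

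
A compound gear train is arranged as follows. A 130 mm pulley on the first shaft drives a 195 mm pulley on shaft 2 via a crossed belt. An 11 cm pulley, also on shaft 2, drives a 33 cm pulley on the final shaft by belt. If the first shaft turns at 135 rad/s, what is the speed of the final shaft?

the first shaft → shaft 2 (belt, 195/130): 135 ÷ 1.5 = 90 rad/s
shaft 2 → the final shaft (belt, 33/11): 90 ÷ 3 = 30 rad/s

30 rad/s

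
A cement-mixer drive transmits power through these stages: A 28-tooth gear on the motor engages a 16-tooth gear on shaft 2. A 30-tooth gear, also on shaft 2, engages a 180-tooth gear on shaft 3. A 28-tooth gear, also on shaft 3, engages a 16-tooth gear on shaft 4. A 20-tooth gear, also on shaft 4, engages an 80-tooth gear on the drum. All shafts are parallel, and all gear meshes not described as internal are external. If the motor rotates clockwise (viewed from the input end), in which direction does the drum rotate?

the motor → shaft 2: external mesh, 1 reversal → CCW.
shaft 2 → shaft 3: external mesh, 1 reversal → CW.
shaft 3 → shaft 4: external mesh, 1 reversal → CCW.
shaft 4 → the drum: external mesh, 1 reversal → CW.
4 reversals in total — an even number — so the drum turns the same way as the motor.

clockwise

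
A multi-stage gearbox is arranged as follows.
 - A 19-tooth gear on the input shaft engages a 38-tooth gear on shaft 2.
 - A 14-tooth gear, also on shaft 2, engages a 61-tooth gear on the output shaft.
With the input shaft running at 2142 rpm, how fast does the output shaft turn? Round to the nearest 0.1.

the input shaft → shaft 2 (gear mesh, 38/19): 2142 ÷ 2 = 1071 rpm
shaft 2 → the output shaft (gear mesh, 61/14): 1071 ÷ 4.3571 = 245.8 rpm

245.8 rpm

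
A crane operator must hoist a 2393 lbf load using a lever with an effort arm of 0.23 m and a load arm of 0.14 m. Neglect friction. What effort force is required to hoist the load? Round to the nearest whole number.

1457 lbf

Lever MA = effort arm / load arm = 0.23/0.14 = 1.6429.
Effort = load / MA = 2393 / 1.6429 = 1456.6 lbf.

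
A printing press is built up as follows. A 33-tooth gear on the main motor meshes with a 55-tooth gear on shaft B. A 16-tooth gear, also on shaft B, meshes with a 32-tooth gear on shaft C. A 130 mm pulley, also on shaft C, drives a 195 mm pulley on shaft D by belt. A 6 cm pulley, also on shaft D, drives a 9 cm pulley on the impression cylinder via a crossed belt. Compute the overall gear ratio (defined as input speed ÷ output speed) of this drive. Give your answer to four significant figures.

7.500

Each stage contributes driven/driver: gear mesh 55/33 = 1.6667, gear mesh 32/16 = 2, belt 195/130 = 1.5, belt 9/6 = 1.5.
Overall: 1.6667 × 2 × 1.5 × 1.5 = 7.5.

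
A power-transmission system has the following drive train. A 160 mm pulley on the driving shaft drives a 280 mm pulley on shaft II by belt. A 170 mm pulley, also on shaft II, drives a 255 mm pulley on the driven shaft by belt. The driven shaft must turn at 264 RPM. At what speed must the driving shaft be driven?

Overall ratio R = 1.75 × 1.5 = 2.625.
Required input speed = output speed × R = 264 × 2.625 = 693 RPM.

693 RPM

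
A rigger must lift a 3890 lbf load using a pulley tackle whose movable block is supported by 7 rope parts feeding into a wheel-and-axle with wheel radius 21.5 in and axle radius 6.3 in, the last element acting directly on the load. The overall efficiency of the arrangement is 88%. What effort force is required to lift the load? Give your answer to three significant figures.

185 lbf

Block-and-tackle MA = number of supporting rope parts = 7.
Wheel-and-axle MA = R/r = 21.5/6.3 = 3.4127.
Combined ideal MA = 7 × 3.4127 = 23.889.
Actual MA = 23.889 × 0.88 = 21.022.
Effort = load / actual MA = 3890 / 21.022 = 185.04 lbf.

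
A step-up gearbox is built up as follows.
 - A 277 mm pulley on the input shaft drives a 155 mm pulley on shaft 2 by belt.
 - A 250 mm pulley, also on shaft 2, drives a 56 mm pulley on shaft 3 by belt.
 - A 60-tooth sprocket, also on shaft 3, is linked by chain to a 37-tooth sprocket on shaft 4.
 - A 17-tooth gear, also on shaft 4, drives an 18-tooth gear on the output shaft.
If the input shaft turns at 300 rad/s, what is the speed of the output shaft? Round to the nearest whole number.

3666 rad/s

Belt: ratio = 155/277 = 0.55957, so shaft 2 turns at 300 / 0.55957 = 536.13 rad/s.
Belt: ratio = 56/250 = 0.224, so shaft 3 turns at 536.13 / 0.224 = 2393.4 rad/s.
Chain: ratio = 37/60 = 0.61667, so shaft 4 turns at 2393.4 / 0.61667 = 3881.2 rad/s.
Gear mesh: ratio = 18/17 = 1.0588, so the output shaft turns at 3881.2 / 1.0588 = 3665.6 rad/s.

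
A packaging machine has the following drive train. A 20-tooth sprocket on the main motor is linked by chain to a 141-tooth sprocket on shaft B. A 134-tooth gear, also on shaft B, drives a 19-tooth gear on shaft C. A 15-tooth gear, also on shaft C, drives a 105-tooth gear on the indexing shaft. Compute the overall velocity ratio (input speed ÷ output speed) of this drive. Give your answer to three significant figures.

7.00

Each stage contributes driven/driver: chain 141/20 = 7.05, gear mesh 19/134 = 0.14179, gear mesh 105/15 = 7.
Overall: 7.05 × 0.14179 × 7 = 6.9974.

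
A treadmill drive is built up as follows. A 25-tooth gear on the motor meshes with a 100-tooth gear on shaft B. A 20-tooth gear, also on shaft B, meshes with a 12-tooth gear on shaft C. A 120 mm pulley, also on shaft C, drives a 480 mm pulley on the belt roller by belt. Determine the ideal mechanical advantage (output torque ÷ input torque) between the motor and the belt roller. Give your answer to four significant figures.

Each stage contributes driven/driver: gear mesh 100/25 = 4, gear mesh 12/20 = 0.6, belt 480/120 = 4.
Overall: 4 × 0.6 × 4 = 9.6.

9.600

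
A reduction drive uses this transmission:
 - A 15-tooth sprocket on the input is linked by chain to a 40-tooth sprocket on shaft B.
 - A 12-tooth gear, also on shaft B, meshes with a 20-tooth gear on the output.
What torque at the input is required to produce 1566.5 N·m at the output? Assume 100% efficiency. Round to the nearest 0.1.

352.5 N·m

Overall ratio R = 2.6667 × 1.6667 = 4.4444.
Input torque = output torque / R = 1566.5 / 4.4444 = 352.46 N·m.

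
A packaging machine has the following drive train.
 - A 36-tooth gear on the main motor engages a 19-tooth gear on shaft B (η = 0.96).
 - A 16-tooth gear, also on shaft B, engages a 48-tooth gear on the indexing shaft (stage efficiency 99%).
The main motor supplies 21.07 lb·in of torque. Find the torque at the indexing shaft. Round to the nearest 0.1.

31.7 lb·in

gear mesh 19/36 = 0.52778 → τ = 21.07·0.52778·0.96 = 10.675 lb·in
gear mesh 48/16 = 3 → τ = 10.675·3·0.99 = 31.706 lb·in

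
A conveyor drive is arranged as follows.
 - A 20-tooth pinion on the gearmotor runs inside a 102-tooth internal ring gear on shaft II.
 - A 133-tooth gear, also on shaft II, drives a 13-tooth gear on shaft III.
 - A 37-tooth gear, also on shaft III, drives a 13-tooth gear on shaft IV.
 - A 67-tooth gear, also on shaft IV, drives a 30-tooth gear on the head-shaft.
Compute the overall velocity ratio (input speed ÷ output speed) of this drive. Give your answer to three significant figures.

0.0784

Each stage contributes driven/driver: internal gear 102/20 = 5.1, gear mesh 13/133 = 0.097744, gear mesh 13/37 = 0.35135, gear mesh 30/67 = 0.44776.
Overall: 5.1 × 0.097744 × 0.35135 × 0.44776 = 0.078424.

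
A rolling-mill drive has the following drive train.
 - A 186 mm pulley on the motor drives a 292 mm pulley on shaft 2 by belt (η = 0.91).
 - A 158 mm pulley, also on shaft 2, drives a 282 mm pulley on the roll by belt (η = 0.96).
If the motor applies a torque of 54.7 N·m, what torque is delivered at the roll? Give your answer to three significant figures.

belt 292/186 = 1.5699 → τ = 54.7·1.5699·0.91 = 78.145 N·m
belt 282/158 = 1.7848 → τ = 78.145·1.7848·0.96 = 133.89 N·m

134 N·m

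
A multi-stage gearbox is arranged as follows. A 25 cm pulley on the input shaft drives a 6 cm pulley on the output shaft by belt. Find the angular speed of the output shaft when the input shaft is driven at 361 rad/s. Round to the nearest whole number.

1504 rad/s

Belt: ratio = 6/25 = 0.24, so the output shaft turns at 361 / 0.24 = 1504.2 rad/s.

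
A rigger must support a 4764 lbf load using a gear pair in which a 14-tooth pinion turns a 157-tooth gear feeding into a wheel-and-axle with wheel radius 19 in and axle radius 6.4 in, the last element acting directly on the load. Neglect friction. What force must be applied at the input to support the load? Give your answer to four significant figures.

Gear pair MA = 157/14 = 11.214.
Wheel-and-axle MA = R/r = 19/6.4 = 2.9688.
Combined ideal MA = 11.214 × 2.9688 = 33.292.
Effort = load / MA = 4764 / 33.292 = 143.1 lbf.

143.1 lbf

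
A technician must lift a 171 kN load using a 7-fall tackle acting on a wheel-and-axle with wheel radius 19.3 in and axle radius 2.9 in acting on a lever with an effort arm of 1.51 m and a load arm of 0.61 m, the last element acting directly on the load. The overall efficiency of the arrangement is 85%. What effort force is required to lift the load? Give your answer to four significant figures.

1.745 kN

Block-and-tackle MA = number of supporting rope parts = 7.
Wheel-and-axle MA = R/r = 19.3/2.9 = 6.6552.
Lever MA = effort arm / load arm = 1.51/0.61 = 2.4754.
Combined ideal MA = 7 × 6.6552 × 2.4754 = 115.32.
Actual MA = 115.32 × 0.85 = 98.022.
Effort = load / actual MA = 171 / 98.022 = 1.7445 kN.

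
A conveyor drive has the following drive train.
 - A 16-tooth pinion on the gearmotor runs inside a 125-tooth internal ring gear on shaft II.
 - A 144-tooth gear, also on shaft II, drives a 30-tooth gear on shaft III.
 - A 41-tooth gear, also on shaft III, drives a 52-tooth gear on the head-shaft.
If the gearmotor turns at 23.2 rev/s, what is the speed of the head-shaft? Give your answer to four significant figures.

11.24 rev/s

the gearmotor → shaft II (internal gear, 125/16): 23.2 ÷ 7.8125 = 2.9696 rev/s
shaft II → shaft III (gear mesh, 30/144): 2.9696 ÷ 0.20833 = 14.254 rev/s
shaft III → the head-shaft (gear mesh, 52/41): 14.254 ÷ 1.2683 = 11.239 rev/s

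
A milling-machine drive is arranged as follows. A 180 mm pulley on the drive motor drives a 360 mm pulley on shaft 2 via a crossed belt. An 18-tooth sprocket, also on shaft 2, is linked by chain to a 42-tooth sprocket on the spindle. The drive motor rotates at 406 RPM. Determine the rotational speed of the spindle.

Belt: ratio = 360/180 = 2, so shaft 2 turns at 406 / 2 = 203 RPM.
Chain: ratio = 42/18 = 2.3333, so the spindle turns at 203 / 2.3333 = 87 RPM.

87 RPM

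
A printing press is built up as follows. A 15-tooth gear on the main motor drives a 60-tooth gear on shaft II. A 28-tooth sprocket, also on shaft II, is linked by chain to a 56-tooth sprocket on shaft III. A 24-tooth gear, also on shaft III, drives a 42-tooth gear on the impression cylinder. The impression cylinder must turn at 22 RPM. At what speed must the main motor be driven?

308 RPM

Overall ratio R = 4 × 2 × 1.75 = 14.
Required input speed = output speed × R = 22 × 14 = 308 RPM.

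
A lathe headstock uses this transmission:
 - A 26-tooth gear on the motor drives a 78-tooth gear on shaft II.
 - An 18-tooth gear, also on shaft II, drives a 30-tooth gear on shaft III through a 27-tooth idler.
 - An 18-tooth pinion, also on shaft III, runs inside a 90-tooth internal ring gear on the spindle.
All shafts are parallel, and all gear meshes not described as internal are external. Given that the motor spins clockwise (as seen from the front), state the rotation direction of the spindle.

anticlockwise

the motor → shaft II: external mesh, 1 reversal → CCW.
shaft II → shaft III: driver → idler → driven is 2 external meshes, 2 reversals → CCW.
shaft III → the spindle: internal mesh, same direction → CCW.
3 reversals in total — an odd number — so the spindle turns opposite to the motor.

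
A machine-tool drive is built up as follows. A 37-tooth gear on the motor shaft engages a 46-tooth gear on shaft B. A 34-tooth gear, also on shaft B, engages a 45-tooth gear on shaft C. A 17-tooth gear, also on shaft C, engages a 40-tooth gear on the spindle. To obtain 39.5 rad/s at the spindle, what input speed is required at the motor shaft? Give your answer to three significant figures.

153 rad/s

Overall ratio R = 1.2432 × 1.3235 × 2.3529 = 3.8717.
Required input speed = output speed × R = 39.5 × 3.8717 = 152.93 rad/s.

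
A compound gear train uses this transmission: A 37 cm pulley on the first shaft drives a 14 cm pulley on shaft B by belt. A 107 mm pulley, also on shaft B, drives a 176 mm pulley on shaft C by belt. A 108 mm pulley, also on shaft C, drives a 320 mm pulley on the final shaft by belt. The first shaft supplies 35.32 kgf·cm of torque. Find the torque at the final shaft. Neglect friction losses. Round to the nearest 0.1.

65.1 kgf·cm

After the belt (14/37): 35.32 × 0.37838 = 13.364 kgf·cm
After the belt (176/107): 13.364 × 1.6449 = 21.982 kgf·cm
After the belt (320/108): 21.982 × 2.963 = 65.133 kgf·cm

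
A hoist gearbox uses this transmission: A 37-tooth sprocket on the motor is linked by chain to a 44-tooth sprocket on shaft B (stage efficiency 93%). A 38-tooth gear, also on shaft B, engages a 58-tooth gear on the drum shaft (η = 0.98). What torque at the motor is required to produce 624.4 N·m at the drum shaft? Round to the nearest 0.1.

Overall ratio R = 1.1892 × 1.5263 = 1.8151; overall efficiency η = 0.93 × 0.98 = 0.9114.
Input torque = output torque / (R × η) = 624.4 / (1.8151 × 0.9114) = 377.45 N·m.

377.4 N·m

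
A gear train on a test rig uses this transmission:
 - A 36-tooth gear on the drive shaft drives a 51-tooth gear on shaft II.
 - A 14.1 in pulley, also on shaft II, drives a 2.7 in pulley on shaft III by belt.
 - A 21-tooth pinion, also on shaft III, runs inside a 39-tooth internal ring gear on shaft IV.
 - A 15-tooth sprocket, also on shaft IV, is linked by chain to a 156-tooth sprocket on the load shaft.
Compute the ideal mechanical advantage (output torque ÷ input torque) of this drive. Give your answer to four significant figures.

5.240

Each stage contributes driven/driver: gear mesh 51/36 = 1.4167, belt 2.7/14.1 = 0.19149, internal gear 39/21 = 1.8571, chain 156/15 = 10.4.
Overall: 1.4167 × 0.19149 × 1.8571 × 10.4 = 5.2395.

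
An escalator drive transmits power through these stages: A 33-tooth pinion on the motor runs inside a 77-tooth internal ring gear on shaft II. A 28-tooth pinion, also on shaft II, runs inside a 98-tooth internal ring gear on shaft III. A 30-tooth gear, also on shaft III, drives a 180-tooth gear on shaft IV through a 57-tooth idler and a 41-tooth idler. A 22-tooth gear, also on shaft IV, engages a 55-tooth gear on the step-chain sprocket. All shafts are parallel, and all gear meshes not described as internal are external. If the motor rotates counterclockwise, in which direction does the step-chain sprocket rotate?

counterclockwise

the motor → shaft II: internal mesh, same direction → CCW.
shaft II → shaft III: internal mesh, same direction → CCW.
shaft III → shaft IV: driver → idler → idler → driven is 3 external meshes, 3 reversals → CW.
shaft IV → the step-chain sprocket: external mesh, 1 reversal → CCW.
4 reversals in total — an even number — so the step-chain sprocket turns the same way as the motor.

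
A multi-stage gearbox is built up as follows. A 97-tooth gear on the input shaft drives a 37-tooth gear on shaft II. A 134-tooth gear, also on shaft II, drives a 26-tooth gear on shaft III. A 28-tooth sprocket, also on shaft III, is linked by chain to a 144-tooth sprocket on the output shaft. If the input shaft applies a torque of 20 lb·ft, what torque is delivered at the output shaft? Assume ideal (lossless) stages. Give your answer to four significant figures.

7.613 lb·ft

After the gear mesh (37/97): 20 × 0.38144 = 7.6289 lb·ft
After the gear mesh (26/134): 7.6289 × 0.19403 = 1.4802 lb·ft
After the chain (144/28): 1.4802 × 5.1429 = 7.6126 lb·ft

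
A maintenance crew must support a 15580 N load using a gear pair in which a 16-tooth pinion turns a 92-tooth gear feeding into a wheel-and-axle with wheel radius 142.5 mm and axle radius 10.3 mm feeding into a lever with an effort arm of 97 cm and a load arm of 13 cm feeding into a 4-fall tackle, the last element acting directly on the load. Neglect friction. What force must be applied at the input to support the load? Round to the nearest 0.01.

6.56 N

Gear pair MA = 92/16 = 5.75.
Wheel-and-axle MA = R/r = 142.5/10.3 = 13.835.
Lever MA = effort arm / load arm = 97/13 = 7.4615.
Block-and-tackle MA = number of supporting rope parts = 4.
Combined ideal MA = 5.75 × 13.835 × 7.4615 × 4 = 2374.3.
Effort = load / MA = 15580 / 2374.3 = 6.562 N.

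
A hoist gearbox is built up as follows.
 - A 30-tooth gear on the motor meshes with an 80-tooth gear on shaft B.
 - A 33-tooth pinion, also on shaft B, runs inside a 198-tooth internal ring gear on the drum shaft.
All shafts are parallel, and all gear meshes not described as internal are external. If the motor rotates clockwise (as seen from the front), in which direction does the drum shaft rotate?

the motor → shaft B: external mesh, 1 reversal → CCW.
shaft B → the drum shaft: internal mesh, same direction → CCW.
1 reversal in total — an odd number — so the drum shaft turns opposite to the motor.

counterclockwise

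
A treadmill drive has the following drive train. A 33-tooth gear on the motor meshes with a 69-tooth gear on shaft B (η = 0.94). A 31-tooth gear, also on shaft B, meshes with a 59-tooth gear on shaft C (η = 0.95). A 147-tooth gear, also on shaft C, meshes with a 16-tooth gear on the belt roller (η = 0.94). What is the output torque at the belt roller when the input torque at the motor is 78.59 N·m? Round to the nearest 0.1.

28.6 N·m

After the gear mesh (69/33): 78.59 × 2.0909 × 0.94 = 154.47 N·m
After the gear mesh (59/31): 154.47 × 1.9032 × 0.95 = 279.28 N·m
After the gear mesh (16/147): 279.28 × 0.10884 × 0.94 = 28.574 N·m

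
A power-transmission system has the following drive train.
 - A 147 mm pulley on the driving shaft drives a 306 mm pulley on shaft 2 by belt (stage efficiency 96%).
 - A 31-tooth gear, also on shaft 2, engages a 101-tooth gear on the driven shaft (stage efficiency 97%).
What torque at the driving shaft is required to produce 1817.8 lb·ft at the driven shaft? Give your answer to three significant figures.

288 lb·ft

Overall ratio R = 2.0816 × 3.2581 = 6.7821; overall efficiency η = 0.96 × 0.97 = 0.9312.
Input torque = output torque / (R × η) = 1817.8 / (6.7821 × 0.9312) = 287.83 lb·ft.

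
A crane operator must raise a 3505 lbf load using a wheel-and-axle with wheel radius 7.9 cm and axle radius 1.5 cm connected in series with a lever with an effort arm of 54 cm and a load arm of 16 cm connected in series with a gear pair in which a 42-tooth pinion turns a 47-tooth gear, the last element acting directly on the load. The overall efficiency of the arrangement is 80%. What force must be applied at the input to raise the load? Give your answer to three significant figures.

220 lbf

Wheel-and-axle MA = R/r = 7.9/1.5 = 5.2667.
Lever MA = effort arm / load arm = 54/16 = 3.375.
Gear pair MA = 47/42 = 1.119.
Combined ideal MA = 5.2667 × 3.375 × 1.119 = 19.891.
Actual MA = 19.891 × 0.80 = 15.913.
Effort = load / actual MA = 3505 / 15.913 = 220.26 lbf.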